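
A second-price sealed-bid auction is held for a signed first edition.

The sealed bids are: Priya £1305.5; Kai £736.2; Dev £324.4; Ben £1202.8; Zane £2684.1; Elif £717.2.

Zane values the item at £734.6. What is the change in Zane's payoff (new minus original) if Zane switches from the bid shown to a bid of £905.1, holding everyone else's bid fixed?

£570.9

The highest bid among the other bidders is £1305.5; Zane's bid doesn't change that.
Original bid £2684.1: Zane is highest, pays the top rival bid £1305.5; payoff £734.6 − £1305.5 = −£570.9.
Alternative bid £905.1: Zane is not highest (top rival bid is £1305.5); payoff £0.
Change in payoff = £0 − (−£570.9) = £570.9.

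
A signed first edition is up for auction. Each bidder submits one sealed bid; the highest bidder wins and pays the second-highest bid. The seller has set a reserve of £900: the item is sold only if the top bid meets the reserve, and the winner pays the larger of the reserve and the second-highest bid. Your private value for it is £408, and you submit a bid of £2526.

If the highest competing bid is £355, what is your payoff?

−£492

Your bid £2526 is the highest and exceeds the reserve.
Price = max(second-highest bid, reserve) = max(£355, £900) = £900.
Payoff = £408 − £900 = −£492.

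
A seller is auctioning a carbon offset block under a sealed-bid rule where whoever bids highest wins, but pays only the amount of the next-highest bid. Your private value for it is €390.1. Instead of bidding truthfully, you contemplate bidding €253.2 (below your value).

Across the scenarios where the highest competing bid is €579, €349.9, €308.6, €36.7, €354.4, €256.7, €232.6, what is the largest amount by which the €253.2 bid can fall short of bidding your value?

€133.4

€579: same outcome either way → loss €0.
€349.9: truthful gives €40.2, deviation gives €0 → loss €40.2.
€308.6: truthful gives €81.5, deviation gives €0 → loss €81.5.
€36.7: same outcome either way → loss €0.
€354.4: truthful gives €35.7, deviation gives €0 → loss €35.7.
€256.7: truthful gives €133.4, deviation gives €0 → loss €133.4.
€232.6: same outcome either way → loss €0.
Maximum loss: €133.4.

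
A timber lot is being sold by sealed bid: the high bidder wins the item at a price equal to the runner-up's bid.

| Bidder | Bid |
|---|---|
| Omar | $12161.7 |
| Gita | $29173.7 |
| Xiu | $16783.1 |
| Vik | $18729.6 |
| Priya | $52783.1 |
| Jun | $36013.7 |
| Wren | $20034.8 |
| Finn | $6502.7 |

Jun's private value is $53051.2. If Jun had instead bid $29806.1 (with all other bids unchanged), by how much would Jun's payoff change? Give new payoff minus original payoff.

The highest bid among the other bidders is $52783.1; Jun's bid doesn't change that.
Original bid $36013.7: Jun is not highest (top rival bid is $52783.1); payoff $0.
Alternative bid $29806.1: Jun is not highest (top rival bid is $52783.1); payoff $0.
Change in payoff = $0 − ($0) = $0.

$0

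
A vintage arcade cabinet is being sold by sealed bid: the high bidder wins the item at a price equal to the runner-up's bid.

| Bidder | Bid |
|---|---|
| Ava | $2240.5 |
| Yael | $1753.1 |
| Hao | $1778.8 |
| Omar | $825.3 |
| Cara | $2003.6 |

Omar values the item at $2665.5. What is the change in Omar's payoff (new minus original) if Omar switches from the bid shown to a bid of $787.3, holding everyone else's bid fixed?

$0

The highest bid among the other bidders is $2240.5; Omar's bid doesn't change that.
Original bid $825.3: Omar is not highest (top rival bid is $2240.5); payoff $0.
Alternative bid $787.3: Omar is not highest (top rival bid is $2240.5); payoff $0.
Change in payoff = $0 − ($0) = $0.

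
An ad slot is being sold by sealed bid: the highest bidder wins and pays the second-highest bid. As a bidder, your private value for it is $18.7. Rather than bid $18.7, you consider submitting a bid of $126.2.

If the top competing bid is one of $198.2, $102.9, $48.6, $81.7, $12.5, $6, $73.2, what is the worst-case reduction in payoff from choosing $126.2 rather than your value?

$198.2: same outcome either way → loss $0.
$102.9: truthful gives $0, deviation gives −$84.2 → loss $84.2.
$48.6: truthful gives $0, deviation gives −$29.9 → loss $29.9.
$81.7: truthful gives $0, deviation gives −$63 → loss $63.
$12.5: same outcome either way → loss $0.
$6: same outcome either way → loss $0.
$73.2: truthful gives $0, deviation gives −$54.5 → loss $54.5.
Maximum loss: $84.2.

$84.2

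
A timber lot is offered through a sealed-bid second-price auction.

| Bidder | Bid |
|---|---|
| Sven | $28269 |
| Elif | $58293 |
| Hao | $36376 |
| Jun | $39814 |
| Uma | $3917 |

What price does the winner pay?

$39814

Highest bid: Elif at $58293, so Elif wins.
Second-highest bid: Jun at $39814 — that is the price the winner pays.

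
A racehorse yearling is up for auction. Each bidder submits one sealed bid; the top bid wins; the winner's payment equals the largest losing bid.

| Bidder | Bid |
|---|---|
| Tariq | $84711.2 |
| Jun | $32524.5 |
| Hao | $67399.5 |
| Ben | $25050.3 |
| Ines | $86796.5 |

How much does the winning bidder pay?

Highest bid: Ines at $86796.5, so Ines wins.
Second-highest bid: Tariq at $84711.2 — that is the price the winner pays.

$84711.2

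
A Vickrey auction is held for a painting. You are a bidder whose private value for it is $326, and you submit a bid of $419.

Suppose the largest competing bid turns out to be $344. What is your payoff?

−$18

Your bid $419 exceeds the highest competing bid $344, so you win.
In a second-price auction the winner pays the second-highest bid, $344.
Payoff = value − price = $326 − $344 = −$18.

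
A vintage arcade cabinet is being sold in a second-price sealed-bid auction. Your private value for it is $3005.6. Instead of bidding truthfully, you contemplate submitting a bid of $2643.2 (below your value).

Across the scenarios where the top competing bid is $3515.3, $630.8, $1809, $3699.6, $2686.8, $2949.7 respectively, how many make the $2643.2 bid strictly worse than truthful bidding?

2

The deviation hurts exactly when the highest competing bid lies strictly between $2643.2 and $3005.6 — underbidding then forfeits a profitable win.
$3515.3: above both → same outcome either way.
$630.8: below both → same outcome either way.
$1809: below both → same outcome either way.
$3699.6: above both → same outcome either way.
$2686.8: inside the interval → strictly worse (loss $318.8).
$2949.7: inside the interval → strictly worse (loss $55.9).
Count: 2.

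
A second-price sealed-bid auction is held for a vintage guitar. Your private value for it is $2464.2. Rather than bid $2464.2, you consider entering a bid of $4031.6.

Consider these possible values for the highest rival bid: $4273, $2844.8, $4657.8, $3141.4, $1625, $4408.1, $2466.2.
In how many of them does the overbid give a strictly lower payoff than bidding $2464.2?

3

The deviation hurts exactly when the highest competing bid lies strictly between $2464.2 and $4031.6 — overbidding then wins at a price above your value.
$4273: above both → same outcome either way.
$2844.8: inside the interval → strictly worse (loss $380.6).
$4657.8: above both → same outcome either way.
$3141.4: inside the interval → strictly worse (loss $677.2).
$1625: below both → same outcome either way.
$4408.1: above both → same outcome either way.
$2466.2: inside the interval → strictly worse (loss $2).
Count: 3.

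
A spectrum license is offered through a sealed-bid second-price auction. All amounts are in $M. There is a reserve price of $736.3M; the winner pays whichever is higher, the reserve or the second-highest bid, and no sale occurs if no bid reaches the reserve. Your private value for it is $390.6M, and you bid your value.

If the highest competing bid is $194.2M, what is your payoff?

$0M

Your bid $390.6M is the highest bid but falls below the reserve $736.3M, so the item goes unsold. Payoff $0M.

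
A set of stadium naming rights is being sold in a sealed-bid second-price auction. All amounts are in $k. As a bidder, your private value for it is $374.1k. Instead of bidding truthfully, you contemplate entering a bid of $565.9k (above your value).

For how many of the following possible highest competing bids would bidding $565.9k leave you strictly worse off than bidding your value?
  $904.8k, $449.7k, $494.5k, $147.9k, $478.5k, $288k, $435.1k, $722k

4

The deviation hurts exactly when the highest competing bid lies strictly between $374.1k and $565.9k — overbidding then wins at a price above your value.
$904.8k: above both → same outcome either way.
$449.7k: inside the interval → strictly worse (loss $75.6k).
$494.5k: inside the interval → strictly worse (loss $120.4k).
$147.9k: below both → same outcome either way.
$478.5k: inside the interval → strictly worse (loss $104.4k).
$288k: below both → same outcome either way.
$435.1k: inside the interval → strictly worse (loss $61k).
$722k: above both → same outcome either way.
Count: 4.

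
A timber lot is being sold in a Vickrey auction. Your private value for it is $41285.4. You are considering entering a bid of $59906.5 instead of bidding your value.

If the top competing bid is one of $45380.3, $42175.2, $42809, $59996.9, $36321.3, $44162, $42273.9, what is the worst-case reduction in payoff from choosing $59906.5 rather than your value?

$45380.3: truthful gives $0, deviation gives −$4094.9 → loss $4094.9.
$42175.2: truthful gives $0, deviation gives −$889.8 → loss $889.8.
$42809: truthful gives $0, deviation gives −$1523.6 → loss $1523.6.
$59996.9: same outcome either way → loss $0.
$36321.3: same outcome either way → loss $0.
$44162: truthful gives $0, deviation gives −$2876.6 → loss $2876.6.
$42273.9: truthful gives $0, deviation gives −$988.5 → loss $988.5.
Maximum loss: $4094.9.

$4094.9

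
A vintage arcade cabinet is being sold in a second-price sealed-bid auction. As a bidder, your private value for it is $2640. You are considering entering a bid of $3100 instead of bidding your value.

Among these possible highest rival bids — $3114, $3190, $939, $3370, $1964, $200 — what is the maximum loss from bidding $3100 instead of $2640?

$0

$3114: same outcome either way → loss $0.
$3190: same outcome either way → loss $0.
$939: same outcome either way → loss $0.
$3370: same outcome either way → loss $0.
$1964: same outcome either way → loss $0.
$200: same outcome either way → loss $0.
Maximum loss: $0.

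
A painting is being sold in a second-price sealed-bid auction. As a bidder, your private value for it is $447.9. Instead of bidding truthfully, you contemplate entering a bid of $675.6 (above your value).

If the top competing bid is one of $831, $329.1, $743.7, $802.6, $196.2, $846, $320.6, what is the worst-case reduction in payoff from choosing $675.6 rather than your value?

$831: same outcome either way → loss $0.
$329.1: same outcome either way → loss $0.
$743.7: same outcome either way → loss $0.
$802.6: same outcome either way → loss $0.
$196.2: same outcome either way → loss $0.
$846: same outcome either way → loss $0.
$320.6: same outcome either way → loss $0.
Maximum loss: $0.

$0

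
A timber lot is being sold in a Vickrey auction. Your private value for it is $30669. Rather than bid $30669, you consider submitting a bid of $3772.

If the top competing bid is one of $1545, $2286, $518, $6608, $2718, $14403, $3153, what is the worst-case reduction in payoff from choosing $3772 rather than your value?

$24061

$1545: same outcome either way → loss $0.
$2286: same outcome either way → loss $0.
$518: same outcome either way → loss $0.
$6608: truthful gives $24061, deviation gives $0 → loss $24061.
$2718: same outcome either way → loss $0.
$14403: truthful gives $16266, deviation gives $0 → loss $16266.
$3153: same outcome either way → loss $0.
Maximum loss: $24061.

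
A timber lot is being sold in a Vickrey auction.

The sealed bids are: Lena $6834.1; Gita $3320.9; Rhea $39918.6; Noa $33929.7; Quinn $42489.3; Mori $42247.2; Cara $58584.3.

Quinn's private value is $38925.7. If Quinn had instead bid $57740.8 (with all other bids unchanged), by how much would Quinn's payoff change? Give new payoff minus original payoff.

The highest bid among the other bidders is $58584.3; Quinn's bid doesn't change that.
Original bid $42489.3: Quinn is not highest (top rival bid is $58584.3); payoff $0.
Alternative bid $57740.8: Quinn is not highest (top rival bid is $58584.3); payoff $0.
Change in payoff = $0 − ($0) = $0.

$0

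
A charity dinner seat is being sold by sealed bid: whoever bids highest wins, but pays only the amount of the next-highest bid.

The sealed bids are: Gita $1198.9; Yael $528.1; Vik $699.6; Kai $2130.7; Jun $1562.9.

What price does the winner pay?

$1562.9

Highest bid: Kai at $2130.7, so Kai wins.
Second-highest bid: Jun at $1562.9 — that is the price the winner pays.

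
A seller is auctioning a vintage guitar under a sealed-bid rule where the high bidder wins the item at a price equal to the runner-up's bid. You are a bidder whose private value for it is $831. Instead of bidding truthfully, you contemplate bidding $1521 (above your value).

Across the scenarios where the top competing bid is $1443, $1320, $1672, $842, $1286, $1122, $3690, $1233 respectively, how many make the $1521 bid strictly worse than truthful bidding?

The deviation hurts exactly when the highest competing bid lies strictly between $831 and $1521 — overbidding then wins at a price above your value.
$1443: inside the interval → strictly worse (loss $612).
$1320: inside the interval → strictly worse (loss $489).
$1672: above both → same outcome either way.
$842: inside the interval → strictly worse (loss $11).
$1286: inside the interval → strictly worse (loss $455).
$1122: inside the interval → strictly worse (loss $291).
$3690: above both → same outcome either way.
$1233: inside the interval → strictly worse (loss $402).
Count: 6.

6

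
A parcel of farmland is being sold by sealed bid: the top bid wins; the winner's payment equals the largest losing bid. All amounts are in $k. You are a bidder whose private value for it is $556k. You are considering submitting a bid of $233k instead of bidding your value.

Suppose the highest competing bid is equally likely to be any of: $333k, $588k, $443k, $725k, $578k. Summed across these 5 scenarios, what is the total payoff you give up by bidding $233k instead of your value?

$336k

The deviation costs you only when the competing bid falls strictly between $233k and $556k; elsewhere both bids give the same outcome.
$333k: truthful payoff $223k, deviation payoff $0k → loss $223k.
$588k: outcomes coincide → loss $0k.
$443k: truthful payoff $113k, deviation payoff $0k → loss $113k.
$725k: outcomes coincide → loss $0k.
$578k: outcomes coincide → loss $0k.
Total loss = $223k + $113k = $336k.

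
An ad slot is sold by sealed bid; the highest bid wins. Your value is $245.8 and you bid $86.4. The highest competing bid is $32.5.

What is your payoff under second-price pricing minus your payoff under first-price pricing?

You have the highest bid, so you win under either rule.
Second-price: pay $32.5 → payoff $213.3.
First-price: pay your own bid $86.4 → payoff $159.4.
Difference = $213.3 − ($159.4) = $53.9.

$53.9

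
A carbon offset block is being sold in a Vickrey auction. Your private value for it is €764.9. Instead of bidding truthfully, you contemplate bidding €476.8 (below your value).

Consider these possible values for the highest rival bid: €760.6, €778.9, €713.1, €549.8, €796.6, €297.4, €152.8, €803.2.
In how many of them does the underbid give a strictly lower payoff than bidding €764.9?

The deviation hurts exactly when the highest competing bid lies strictly between €476.8 and €764.9 — underbidding then forfeits a profitable win.
€760.6: inside the interval → strictly worse (loss €4.3).
€778.9: above both → same outcome either way.
€713.1: inside the interval → strictly worse (loss €51.8).
€549.8: inside the interval → strictly worse (loss €215.1).
€796.6: above both → same outcome either way.
€297.4: below both → same outcome either way.
€152.8: below both → same outcome either way.
€803.2: above both → same outcome either way.
Count: 3.

3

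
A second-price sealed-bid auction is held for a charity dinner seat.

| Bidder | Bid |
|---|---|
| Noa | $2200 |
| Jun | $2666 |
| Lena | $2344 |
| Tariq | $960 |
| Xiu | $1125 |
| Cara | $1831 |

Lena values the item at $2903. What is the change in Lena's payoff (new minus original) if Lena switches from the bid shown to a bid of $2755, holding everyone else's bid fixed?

The highest bid among the other bidders is $2666; Lena's bid doesn't change that.
Original bid $2344: Lena is not highest (top rival bid is $2666); payoff $0.
Alternative bid $2755: Lena is highest, pays the top rival bid $2666; payoff $2903 − $2666 = $237.
Change in payoff = $237 − ($0) = $237.

$237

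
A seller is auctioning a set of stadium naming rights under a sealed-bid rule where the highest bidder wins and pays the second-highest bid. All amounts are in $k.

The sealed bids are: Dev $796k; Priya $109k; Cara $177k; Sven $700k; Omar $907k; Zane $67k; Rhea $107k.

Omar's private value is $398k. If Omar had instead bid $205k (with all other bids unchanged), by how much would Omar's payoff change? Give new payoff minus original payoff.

The highest bid among the other bidders is $796k; Omar's bid doesn't change that.
Original bid $907k: Omar is highest, pays the top rival bid $796k; payoff $398k − $796k = −$398k.
Alternative bid $205k: Omar is not highest (top rival bid is $796k); payoff $0k.
Change in payoff = $0k − (−$398k) = $398k.

$398k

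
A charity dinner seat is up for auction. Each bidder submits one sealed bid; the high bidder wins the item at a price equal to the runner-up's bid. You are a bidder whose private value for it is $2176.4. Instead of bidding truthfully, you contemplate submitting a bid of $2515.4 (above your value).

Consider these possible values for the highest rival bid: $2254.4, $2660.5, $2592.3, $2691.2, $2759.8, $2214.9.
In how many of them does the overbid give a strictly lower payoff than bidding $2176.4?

The deviation hurts exactly when the highest competing bid lies strictly between $2176.4 and $2515.4 — overbidding then wins at a price above your value.
$2254.4: inside the interval → strictly worse (loss $78).
$2660.5: above both → same outcome either way.
$2592.3: above both → same outcome either way.
$2691.2: above both → same outcome either way.
$2759.8: above both → same outcome either way.
$2214.9: inside the interval → strictly worse (loss $38.5).
Count: 2.

2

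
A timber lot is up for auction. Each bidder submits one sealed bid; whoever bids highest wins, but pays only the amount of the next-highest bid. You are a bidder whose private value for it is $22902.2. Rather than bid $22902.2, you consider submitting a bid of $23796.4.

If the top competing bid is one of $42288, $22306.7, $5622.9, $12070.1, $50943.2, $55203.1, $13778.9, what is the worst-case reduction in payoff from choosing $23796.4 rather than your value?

$0

$42288: same outcome either way → loss $0.
$22306.7: same outcome either way → loss $0.
$5622.9: same outcome either way → loss $0.
$12070.1: same outcome either way → loss $0.
$50943.2: same outcome either way → loss $0.
$55203.1: same outcome either way → loss $0.
$13778.9: same outcome either way → loss $0.
Maximum loss: $0.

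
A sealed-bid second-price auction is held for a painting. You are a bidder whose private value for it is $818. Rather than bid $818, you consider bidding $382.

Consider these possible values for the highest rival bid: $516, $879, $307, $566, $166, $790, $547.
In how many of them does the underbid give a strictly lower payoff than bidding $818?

The deviation hurts exactly when the highest competing bid lies strictly between $382 and $818 — underbidding then forfeits a profitable win.
$516: inside the interval → strictly worse (loss $302).
$879: above both → same outcome either way.
$307: below both → same outcome either way.
$566: inside the interval → strictly worse (loss $252).
$166: below both → same outcome either way.
$790: inside the interval → strictly worse (loss $28).
$547: inside the interval → strictly worse (loss $271).
Count: 4.

4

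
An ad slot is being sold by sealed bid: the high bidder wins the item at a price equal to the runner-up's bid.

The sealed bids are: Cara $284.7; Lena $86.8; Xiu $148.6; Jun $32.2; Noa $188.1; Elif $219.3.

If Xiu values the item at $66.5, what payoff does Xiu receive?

Highest bid: Cara at $284.7, so Cara wins.
Second-highest bid: Elif at $219.3 — that is the price the winner pays.
Xiu did not win, so Xiu pays nothing and receives nothing: payoff $0.

$0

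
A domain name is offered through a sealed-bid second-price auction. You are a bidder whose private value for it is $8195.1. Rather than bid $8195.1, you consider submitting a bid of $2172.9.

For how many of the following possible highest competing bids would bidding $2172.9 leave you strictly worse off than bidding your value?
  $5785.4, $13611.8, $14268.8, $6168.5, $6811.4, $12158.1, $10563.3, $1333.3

The deviation hurts exactly when the highest competing bid lies strictly between $2172.9 and $8195.1 — underbidding then forfeits a profitable win.
$5785.4: inside the interval → strictly worse (loss $2409.7).
$13611.8: above both → same outcome either way.
$14268.8: above both → same outcome either way.
$6168.5: inside the interval → strictly worse (loss $2026.6).
$6811.4: inside the interval → strictly worse (loss $1383.7).
$12158.1: above both → same outcome either way.
$10563.3: above both → same outcome either way.
$1333.3: below both → same outcome either way.
Count: 3.

3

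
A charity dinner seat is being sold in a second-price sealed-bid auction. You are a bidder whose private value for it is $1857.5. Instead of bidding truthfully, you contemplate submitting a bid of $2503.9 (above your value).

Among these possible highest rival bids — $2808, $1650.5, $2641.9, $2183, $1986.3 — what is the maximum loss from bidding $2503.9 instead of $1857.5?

$2808: same outcome either way → loss $0.
$1650.5: same outcome either way → loss $0.
$2641.9: same outcome either way → loss $0.
$2183: truthful gives $0, deviation gives −$325.5 → loss $325.5.
$1986.3: truthful gives $0, deviation gives −$128.8 → loss $128.8.
Maximum loss: $325.5.

$325.5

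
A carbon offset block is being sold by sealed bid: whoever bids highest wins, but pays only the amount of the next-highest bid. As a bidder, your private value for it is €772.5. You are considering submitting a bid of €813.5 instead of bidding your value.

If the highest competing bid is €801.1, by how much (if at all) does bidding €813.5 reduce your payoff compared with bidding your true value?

Bidding your value €772.5: you lose (since €772.5 < €801.1). Payoff €0.
Bidding €813.5: you win and pay €801.1. Payoff €772.5 − €801.1 = −€28.6.
The competing bid €801.1 lies between your value and your inflated bid, so overbidding wins an item priced above your value.
Loss from deviating = €0 − (−€28.6) = €28.6.
In a second-price auction your bid sets only whether you win, not what you pay, so bidding your true value is weakly dominant.

€28.6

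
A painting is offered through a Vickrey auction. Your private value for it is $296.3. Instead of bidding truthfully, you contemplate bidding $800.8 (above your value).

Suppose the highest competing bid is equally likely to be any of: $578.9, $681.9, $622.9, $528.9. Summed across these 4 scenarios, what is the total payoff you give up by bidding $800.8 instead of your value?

The deviation costs you only when the competing bid falls strictly between $296.3 and $800.8; elsewhere both bids give the same outcome.
$578.9: truthful payoff $0, deviation payoff −$282.6 → loss $282.6.
$681.9: truthful payoff $0, deviation payoff −$385.6 → loss $385.6.
$622.9: truthful payoff $0, deviation payoff −$326.6 → loss $326.6.
$528.9: truthful payoff $0, deviation payoff −$232.6 → loss $232.6.
Total loss = $282.6 + $385.6 + $326.6 + $232.6 = $1227.4.

$1227.4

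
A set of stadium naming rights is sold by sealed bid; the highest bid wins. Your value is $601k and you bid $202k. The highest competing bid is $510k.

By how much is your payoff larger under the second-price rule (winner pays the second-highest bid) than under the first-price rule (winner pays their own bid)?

Your bid $202k is below $510k, so you lose under either rule.
Payoff is $0k in both cases; difference = $0k.

$0k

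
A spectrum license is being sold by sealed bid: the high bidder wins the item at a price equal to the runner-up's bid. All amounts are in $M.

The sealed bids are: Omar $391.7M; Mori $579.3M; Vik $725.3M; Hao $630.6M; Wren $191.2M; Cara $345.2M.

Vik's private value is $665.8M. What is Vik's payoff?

$35.2M

Highest bid: Vik at $725.3M, so Vik wins.
Second-highest bid: Hao at $630.6M — that is the price the winner pays.
Vik's payoff = value − price = $665.8M − $630.6M = $35.2M.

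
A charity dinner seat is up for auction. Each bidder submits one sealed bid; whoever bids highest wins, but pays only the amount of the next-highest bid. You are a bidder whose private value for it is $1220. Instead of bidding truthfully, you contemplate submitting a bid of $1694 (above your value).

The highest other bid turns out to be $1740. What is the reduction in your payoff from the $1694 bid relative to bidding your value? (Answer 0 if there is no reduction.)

Bidding your value $1220: you lose (since $1220 < $1740). Payoff $0.
Bidding $1694: you lose. Payoff $0.
Difference = $0 − $0 = $0; both bids lead to the same outcome because the competing bid is above both your value and your alternative bid.
Truthful bidding weakly dominates here: raising your bid can only win items priced above your value, and lowering it can only forfeit items priced below.

$0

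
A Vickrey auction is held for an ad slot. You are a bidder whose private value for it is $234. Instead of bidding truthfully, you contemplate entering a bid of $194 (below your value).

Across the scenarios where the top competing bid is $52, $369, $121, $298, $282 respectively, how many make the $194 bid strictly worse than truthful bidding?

0

The deviation hurts exactly when the highest competing bid lies strictly between $194 and $234 — underbidding then forfeits a profitable win.
$52: below both → same outcome either way.
$369: above both → same outcome either way.
$121: below both → same outcome either way.
$298: above both → same outcome either way.
$282: above both → same outcome either way.
Count: 0.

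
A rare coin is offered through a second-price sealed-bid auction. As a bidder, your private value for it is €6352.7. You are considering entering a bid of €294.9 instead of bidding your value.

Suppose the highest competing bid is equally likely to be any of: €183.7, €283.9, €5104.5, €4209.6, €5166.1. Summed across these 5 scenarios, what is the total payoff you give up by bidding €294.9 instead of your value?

The deviation costs you only when the competing bid falls strictly between €294.9 and €6352.7; elsewhere both bids give the same outcome.
€183.7: outcomes coincide → loss €0.
€283.9: outcomes coincide → loss €0.
€5104.5: truthful payoff €1248.2, deviation payoff €0 → loss €1248.2.
€4209.6: truthful payoff €2143.1, deviation payoff €0 → loss €2143.1.
€5166.1: truthful payoff €1186.6, deviation payoff €0 → loss €1186.6.
Total loss = €1248.2 + €2143.1 + €1186.6 = €4577.9.

€4577.9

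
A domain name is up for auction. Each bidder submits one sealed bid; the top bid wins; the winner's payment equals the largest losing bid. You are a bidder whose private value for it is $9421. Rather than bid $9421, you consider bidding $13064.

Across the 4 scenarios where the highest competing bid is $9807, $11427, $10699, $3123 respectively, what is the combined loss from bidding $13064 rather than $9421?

The deviation costs you only when the competing bid falls strictly between $9421 and $13064; elsewhere both bids give the same outcome.
$9807: truthful payoff $0, deviation payoff −$386 → loss $386.
$11427: truthful payoff $0, deviation payoff −$2006 → loss $2006.
$10699: truthful payoff $0, deviation payoff −$1278 → loss $1278.
$3123: outcomes coincide → loss $0.
Total loss = $386 + $2006 + $1278 = $3670.
In a second-price auction your bid sets only whether you win, not what you pay, so bidding your true value is weakly dominant.

$3670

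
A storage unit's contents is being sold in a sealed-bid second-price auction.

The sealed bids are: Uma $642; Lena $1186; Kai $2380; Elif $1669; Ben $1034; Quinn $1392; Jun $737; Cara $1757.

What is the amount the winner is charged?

Highest bid: Kai at $2380, so Kai wins.
Second-highest bid: Cara at $1757 — that is the price the winner pays.

$1757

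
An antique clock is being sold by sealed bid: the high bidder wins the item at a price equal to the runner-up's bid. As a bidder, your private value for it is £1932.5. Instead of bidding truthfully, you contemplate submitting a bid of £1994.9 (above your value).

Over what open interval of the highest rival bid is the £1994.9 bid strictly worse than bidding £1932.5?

(£1932.5, £1994.9)

If the competing bid is below £1932.5, both bids win at the same price — no difference.
If it is above £1994.9, both bids lose — no difference.
If it lies strictly between £1932.5 and £1994.9, bidding your value loses (payoff 0) while bidding £1994.9 wins at a price above your value (payoff negative).
So the deviation strictly hurts on the open interval (£1932.5, £1994.9).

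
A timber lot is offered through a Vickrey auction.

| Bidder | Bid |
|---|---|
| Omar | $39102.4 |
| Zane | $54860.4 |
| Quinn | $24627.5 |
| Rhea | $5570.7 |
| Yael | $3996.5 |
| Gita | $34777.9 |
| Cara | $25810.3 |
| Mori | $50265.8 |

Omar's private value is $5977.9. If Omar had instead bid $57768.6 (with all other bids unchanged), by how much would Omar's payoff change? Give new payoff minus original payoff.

The highest bid among the other bidders is $54860.4; Omar's bid doesn't change that.
Original bid $39102.4: Omar is not highest (top rival bid is $54860.4); payoff $0.
Alternative bid $57768.6: Omar is highest, pays the top rival bid $54860.4; payoff $5977.9 − $54860.4 = −$48882.5.
Change in payoff = −$48882.5 − ($0) = −$48882.5.

−$48882.5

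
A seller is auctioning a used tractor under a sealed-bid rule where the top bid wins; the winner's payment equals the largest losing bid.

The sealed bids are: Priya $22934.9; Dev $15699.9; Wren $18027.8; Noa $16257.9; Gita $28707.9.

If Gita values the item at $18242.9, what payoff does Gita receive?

Highest bid: Gita at $28707.9, so Gita wins.
Second-highest bid: Priya at $22934.9 — that is the price the winner pays.
Gita's payoff = value − price = $18242.9 − $22934.9 = −$4692.

−$4692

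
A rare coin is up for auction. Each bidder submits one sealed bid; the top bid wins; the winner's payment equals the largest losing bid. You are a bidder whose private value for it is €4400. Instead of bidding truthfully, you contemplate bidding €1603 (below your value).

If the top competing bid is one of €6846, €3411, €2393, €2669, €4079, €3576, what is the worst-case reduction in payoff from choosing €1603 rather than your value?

€2007

€6846: same outcome either way → loss €0.
€3411: truthful gives €989, deviation gives €0 → loss €989.
€2393: truthful gives €2007, deviation gives €0 → loss €2007.
€2669: truthful gives €1731, deviation gives €0 → loss €1731.
€4079: truthful gives €321, deviation gives €0 → loss €321.
€3576: truthful gives €824, deviation gives €0 → loss €824.
Maximum loss: €2007.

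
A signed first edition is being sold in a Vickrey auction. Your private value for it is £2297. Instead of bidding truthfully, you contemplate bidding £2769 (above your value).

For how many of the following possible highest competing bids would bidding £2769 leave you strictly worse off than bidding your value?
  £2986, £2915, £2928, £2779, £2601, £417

The deviation hurts exactly when the highest competing bid lies strictly between £2297 and £2769 — overbidding then wins at a price above your value.
£2986: above both → same outcome either way.
£2915: above both → same outcome either way.
£2928: above both → same outcome either way.
£2779: above both → same outcome either way.
£2601: inside the interval → strictly worse (loss £304).
£417: below both → same outcome either way.
Count: 1.

1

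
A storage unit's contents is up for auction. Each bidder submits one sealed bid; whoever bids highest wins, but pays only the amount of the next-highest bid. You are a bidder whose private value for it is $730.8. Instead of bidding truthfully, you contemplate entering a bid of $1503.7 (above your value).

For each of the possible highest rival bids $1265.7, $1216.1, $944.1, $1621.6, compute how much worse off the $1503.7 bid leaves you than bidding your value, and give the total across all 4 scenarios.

The deviation costs you only when the competing bid falls strictly between $730.8 and $1503.7; elsewhere both bids give the same outcome.
$1265.7: truthful payoff $0, deviation payoff −$534.9 → loss $534.9.
$1216.1: truthful payoff $0, deviation payoff −$485.3 → loss $485.3.
$944.1: truthful payoff $0, deviation payoff −$213.3 → loss $213.3.
$1621.6: outcomes coincide → loss $0.
Total loss = $534.9 + $485.3 + $213.3 = $1233.5.

$1233.5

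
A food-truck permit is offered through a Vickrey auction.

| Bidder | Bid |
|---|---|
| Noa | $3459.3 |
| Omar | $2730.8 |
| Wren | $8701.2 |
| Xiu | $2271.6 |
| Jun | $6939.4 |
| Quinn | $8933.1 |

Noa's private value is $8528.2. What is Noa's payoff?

Highest bid: Quinn at $8933.1, so Quinn wins.
Second-highest bid: Wren at $8701.2 — that is the price the winner pays.
Noa did not win, so Noa pays nothing and receives nothing: payoff $0.

$0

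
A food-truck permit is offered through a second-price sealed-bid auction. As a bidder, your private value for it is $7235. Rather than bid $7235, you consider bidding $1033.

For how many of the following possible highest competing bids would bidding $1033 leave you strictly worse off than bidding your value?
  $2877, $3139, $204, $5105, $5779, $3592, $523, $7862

5

The deviation hurts exactly when the highest competing bid lies strictly between $1033 and $7235 — underbidding then forfeits a profitable win.
$2877: inside the interval → strictly worse (loss $4358).
$3139: inside the interval → strictly worse (loss $4096).
$204: below both → same outcome either way.
$5105: inside the interval → strictly worse (loss $2130).
$5779: inside the interval → strictly worse (loss $1456).
$3592: inside the interval → strictly worse (loss $3643).
$523: below both → same outcome either way.
$7862: above both → same outcome either way.
Count: 5.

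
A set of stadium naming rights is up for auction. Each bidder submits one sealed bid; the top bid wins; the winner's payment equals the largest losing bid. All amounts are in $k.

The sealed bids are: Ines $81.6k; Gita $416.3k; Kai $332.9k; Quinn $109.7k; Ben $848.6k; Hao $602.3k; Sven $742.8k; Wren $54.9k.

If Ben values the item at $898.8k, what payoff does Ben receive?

Highest bid: Ben at $848.6k, so Ben wins.
Second-highest bid: Sven at $742.8k — that is the price the winner pays.
Ben's payoff = value − price = $898.8k − $742.8k = $156k.

$156k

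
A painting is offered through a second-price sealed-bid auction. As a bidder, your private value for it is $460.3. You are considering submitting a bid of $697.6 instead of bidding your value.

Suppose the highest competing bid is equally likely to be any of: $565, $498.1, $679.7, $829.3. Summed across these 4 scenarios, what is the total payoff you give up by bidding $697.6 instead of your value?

The deviation costs you only when the competing bid falls strictly between $460.3 and $697.6; elsewhere both bids give the same outcome.
$565: truthful payoff $0, deviation payoff −$104.7 → loss $104.7.
$498.1: truthful payoff $0, deviation payoff −$37.8 → loss $37.8.
$679.7: truthful payoff $0, deviation payoff −$219.4 → loss $219.4.
$829.3: outcomes coincide → loss $0.
Total loss = $104.7 + $37.8 + $219.4 = $361.9.

$361.9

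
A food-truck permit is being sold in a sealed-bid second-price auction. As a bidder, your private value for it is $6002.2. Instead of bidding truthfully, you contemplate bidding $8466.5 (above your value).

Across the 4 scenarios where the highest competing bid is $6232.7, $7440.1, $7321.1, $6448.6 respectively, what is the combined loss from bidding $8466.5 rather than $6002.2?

The deviation costs you only when the competing bid falls strictly between $6002.2 and $8466.5; elsewhere both bids give the same outcome.
$6232.7: truthful payoff $0, deviation payoff −$230.5 → loss $230.5.
$7440.1: truthful payoff $0, deviation payoff −$1437.9 → loss $1437.9.
$7321.1: truthful payoff $0, deviation payoff −$1318.9 → loss $1318.9.
$6448.6: truthful payoff $0, deviation payoff −$446.4 → loss $446.4.
Total loss = $230.5 + $1437.9 + $1318.9 + $446.4 = $3433.7.

$3433.7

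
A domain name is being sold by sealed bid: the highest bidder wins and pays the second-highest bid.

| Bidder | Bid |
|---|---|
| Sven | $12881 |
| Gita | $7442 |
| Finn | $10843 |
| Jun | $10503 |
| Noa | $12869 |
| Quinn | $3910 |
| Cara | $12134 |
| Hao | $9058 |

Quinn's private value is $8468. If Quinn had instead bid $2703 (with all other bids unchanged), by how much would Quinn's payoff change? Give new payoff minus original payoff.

$0

The highest bid among the other bidders is $12881; Quinn's bid doesn't change that.
Original bid $3910: Quinn is not highest (top rival bid is $12881); payoff $0.
Alternative bid $2703: Quinn is not highest (top rival bid is $12881); payoff $0.
Change in payoff = $0 − ($0) = $0.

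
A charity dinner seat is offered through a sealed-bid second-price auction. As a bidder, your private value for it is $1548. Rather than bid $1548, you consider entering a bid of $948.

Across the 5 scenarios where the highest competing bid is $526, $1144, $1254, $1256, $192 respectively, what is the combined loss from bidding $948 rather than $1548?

The deviation costs you only when the competing bid falls strictly between $948 and $1548; elsewhere both bids give the same outcome.
$526: outcomes coincide → loss $0.
$1144: truthful payoff $404, deviation payoff $0 → loss $404.
$1254: truthful payoff $294, deviation payoff $0 → loss $294.
$1256: truthful payoff $292, deviation payoff $0 → loss $292.
$192: outcomes coincide → loss $0.
Total loss = $404 + $294 + $292 = $990.
Truthful bidding weakly dominates here: raising your bid can only win items priced above your value, and lowering it can only forfeit items priced below.

$990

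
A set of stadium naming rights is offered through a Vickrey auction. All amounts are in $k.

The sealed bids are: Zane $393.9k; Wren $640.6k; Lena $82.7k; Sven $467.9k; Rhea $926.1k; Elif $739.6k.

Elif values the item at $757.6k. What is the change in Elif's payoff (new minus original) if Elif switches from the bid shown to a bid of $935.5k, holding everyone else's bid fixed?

−$168.5k

The highest bid among the other bidders is $926.1k; Elif's bid doesn't change that.
Original bid $739.6k: Elif is not highest (top rival bid is $926.1k); payoff $0k.
Alternative bid $935.5k: Elif is highest, pays the top rival bid $926.1k; payoff $757.6k − $926.1k = −$168.5k.
Change in payoff = −$168.5k − ($0k) = −$168.5k.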